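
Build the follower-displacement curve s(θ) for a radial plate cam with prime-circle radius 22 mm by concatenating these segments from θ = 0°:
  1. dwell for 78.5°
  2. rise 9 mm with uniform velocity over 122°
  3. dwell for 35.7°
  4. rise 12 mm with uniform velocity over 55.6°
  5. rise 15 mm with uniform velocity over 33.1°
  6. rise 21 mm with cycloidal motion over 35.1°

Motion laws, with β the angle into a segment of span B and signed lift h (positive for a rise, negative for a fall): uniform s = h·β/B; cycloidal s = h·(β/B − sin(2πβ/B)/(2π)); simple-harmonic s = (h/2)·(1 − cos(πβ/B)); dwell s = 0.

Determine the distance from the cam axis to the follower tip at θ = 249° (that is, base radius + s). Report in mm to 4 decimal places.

seg 1 [0°–78.5°] dwell: s stays 0.0000
seg 2 [78.5°–200.5°] uniform, h=9: full span → s += 9 → s = 9.0000
seg 3 [200.5°–236.2°] dwell: s stays 9.0000
seg 4 [236.2°–291.8°] uniform, h=12: θ=249° here. β=12.8, B=55.6. 12·12.8/55.6 = 2.7626 → s = 11.7626
radial distance = base radius + s = 22 + 11.7626 = 33.7626

33.7626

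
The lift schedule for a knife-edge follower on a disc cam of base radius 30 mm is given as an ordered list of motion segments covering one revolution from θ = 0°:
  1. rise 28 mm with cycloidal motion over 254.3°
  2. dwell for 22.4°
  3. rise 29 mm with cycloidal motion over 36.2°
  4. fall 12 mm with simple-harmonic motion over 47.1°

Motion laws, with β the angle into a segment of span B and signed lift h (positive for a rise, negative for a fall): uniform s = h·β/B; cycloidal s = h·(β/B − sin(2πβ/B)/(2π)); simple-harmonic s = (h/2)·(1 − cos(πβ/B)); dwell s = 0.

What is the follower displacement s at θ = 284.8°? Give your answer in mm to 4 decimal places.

seg 1 [0°–254.3°] cycloidal, h=28: full span → s += 28 → s = 28.0000
seg 2 [254.3°–276.7°] dwell: s stays 28.0000
seg 3 [276.7°–312.9°] cycloidal, h=29: θ=284.8° here. β=8.1, B=36.2. 29·(0.2238 − sin(2π·0.2238)/(2π)) = 1.9361 → s = 29.9361

29.9361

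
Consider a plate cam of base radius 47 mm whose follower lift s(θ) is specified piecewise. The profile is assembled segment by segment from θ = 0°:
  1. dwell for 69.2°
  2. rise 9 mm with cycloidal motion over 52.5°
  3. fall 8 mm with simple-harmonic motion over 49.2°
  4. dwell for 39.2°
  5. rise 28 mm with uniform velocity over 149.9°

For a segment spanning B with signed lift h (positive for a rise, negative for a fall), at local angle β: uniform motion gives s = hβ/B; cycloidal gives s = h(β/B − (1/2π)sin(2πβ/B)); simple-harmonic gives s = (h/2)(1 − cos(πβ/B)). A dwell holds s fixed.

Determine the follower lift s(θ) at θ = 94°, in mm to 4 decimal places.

seg 1 [0°–69.2°] dwell: s stays 0.0000
seg 2 [69.2°–121.7°] cycloidal, h=9: θ=94° here. β=24.8, B=52.5. 9·(0.4724 − sin(2π·0.4724)/(2π)) = 4.0041 → s = 4.0041

4.0041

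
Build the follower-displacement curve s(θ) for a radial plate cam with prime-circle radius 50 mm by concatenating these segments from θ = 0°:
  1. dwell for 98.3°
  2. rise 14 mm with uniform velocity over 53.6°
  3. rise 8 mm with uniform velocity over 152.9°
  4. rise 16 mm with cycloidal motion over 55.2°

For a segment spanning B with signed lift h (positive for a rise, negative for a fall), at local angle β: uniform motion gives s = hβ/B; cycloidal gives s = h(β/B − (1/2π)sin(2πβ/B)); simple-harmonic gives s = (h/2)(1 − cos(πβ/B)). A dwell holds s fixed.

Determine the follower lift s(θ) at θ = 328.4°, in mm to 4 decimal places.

seg 1 [0°–98.3°] dwell: s stays 0.0000
seg 2 [98.3°–151.9°] uniform, h=14: full span → s += 14 → s = 14.0000
seg 3 [151.9°–304.8°] uniform, h=8: full span → s += 8 → s = 22.0000
seg 4 [304.8°–360°] cycloidal, h=16: θ=328.4° here. β=23.6, B=55.2. 16·(0.4275 − sin(2π·0.4275)/(2π)) = 5.7208 → s = 27.7208

27.7208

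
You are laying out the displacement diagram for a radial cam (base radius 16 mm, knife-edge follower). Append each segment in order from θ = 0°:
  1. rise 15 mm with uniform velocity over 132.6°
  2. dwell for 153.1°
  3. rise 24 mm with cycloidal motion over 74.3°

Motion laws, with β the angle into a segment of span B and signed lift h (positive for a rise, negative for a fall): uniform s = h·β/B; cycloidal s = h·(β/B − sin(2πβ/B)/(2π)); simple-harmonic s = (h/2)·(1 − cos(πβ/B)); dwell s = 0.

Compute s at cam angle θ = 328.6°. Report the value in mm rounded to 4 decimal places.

seg 1 [0°–132.6°] uniform, h=15: full span → s += 15 → s = 15.0000
seg 2 [132.6°–285.7°] dwell: s stays 15.0000
seg 3 [285.7°–360°] cycloidal, h=24: θ=328.6° here. β=42.9, B=74.3. 24·(0.5774 − sin(2π·0.5774)/(2π)) = 15.6423 → s = 30.6423

30.6423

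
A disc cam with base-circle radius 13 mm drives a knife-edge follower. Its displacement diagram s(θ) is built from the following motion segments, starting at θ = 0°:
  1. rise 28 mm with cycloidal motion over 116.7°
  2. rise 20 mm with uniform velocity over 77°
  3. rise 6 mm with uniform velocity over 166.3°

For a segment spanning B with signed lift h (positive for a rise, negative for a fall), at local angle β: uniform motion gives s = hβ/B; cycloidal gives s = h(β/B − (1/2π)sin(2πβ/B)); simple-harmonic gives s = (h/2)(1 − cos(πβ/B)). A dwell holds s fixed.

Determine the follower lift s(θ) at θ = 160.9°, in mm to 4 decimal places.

seg 1 [0°–116.7°] cycloidal, h=28: full span → s += 28 → s = 28.0000
seg 2 [116.7°–193.7°] uniform, h=20: θ=160.9° here. β=44.2, B=77. 20·44.2/77 = 11.4805 → s = 39.4805

39.4805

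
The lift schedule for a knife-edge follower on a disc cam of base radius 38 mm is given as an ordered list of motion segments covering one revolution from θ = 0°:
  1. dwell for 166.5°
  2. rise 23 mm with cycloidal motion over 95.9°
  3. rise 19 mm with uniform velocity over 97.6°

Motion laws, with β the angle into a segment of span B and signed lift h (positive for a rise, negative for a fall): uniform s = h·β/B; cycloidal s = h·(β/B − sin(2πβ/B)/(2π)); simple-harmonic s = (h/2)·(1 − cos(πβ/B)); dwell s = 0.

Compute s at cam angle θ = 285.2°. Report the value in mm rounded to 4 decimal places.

seg 1 [0°–166.5°] dwell: s stays 0.0000
seg 2 [166.5°–262.4°] cycloidal, h=23: full span → s += 23 → s = 23.0000
seg 3 [262.4°–360°] uniform, h=19: θ=285.2° here. β=22.8, B=97.6. 19·22.8/97.6 = 4.4385 → s = 27.4385

27.4385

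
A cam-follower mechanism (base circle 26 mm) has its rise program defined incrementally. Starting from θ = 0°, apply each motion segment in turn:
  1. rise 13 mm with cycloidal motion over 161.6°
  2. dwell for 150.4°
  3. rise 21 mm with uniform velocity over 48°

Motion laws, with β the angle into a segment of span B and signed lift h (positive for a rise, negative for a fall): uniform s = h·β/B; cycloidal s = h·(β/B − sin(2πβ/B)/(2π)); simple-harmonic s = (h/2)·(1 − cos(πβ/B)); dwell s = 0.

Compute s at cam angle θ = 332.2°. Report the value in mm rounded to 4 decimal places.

seg 1 [0°–161.6°] cycloidal, h=13: full span → s += 13 → s = 13.0000
seg 2 [161.6°–312°] dwell: s stays 13.0000
seg 3 [312°–360°] uniform, h=21: θ=332.2° here. β=20.2, B=48. 21·20.2/48 = 8.8375 → s = 21.8375

21.8375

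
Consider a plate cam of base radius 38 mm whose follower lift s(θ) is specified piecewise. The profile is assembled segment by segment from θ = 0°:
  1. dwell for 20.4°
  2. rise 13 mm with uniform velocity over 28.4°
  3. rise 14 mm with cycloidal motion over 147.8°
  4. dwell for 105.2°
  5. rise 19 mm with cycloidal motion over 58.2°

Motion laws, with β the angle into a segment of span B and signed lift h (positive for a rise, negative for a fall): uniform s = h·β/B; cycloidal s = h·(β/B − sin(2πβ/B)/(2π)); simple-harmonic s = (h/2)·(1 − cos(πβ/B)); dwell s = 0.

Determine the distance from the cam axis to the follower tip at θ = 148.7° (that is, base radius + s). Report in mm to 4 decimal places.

seg 1 [0°–20.4°] dwell: s stays 0.0000
seg 2 [20.4°–48.8°] uniform, h=13: full span → s += 13 → s = 13.0000
seg 3 [48.8°–196.6°] cycloidal, h=14: θ=148.7° here. β=99.9, B=147.8. 14·(0.6759 − sin(2π·0.6759)/(2π)) = 11.4539 → s = 24.4539
radial distance = base radius + s = 38 + 24.4539 = 62.4539

62.4539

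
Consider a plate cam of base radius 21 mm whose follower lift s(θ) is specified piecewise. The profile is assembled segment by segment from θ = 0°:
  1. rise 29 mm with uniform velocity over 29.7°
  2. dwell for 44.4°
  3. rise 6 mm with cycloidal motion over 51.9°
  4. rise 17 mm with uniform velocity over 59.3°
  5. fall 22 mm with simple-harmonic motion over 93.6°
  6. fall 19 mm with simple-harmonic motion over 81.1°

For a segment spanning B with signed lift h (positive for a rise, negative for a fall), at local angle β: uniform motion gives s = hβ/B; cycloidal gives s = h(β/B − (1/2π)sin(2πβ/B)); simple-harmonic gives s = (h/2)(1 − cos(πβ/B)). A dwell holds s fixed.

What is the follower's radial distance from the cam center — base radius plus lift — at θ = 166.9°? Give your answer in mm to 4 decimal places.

seg 1 [0°–29.7°] uniform, h=29: full span → s += 29 → s = 29.0000
seg 2 [29.7°–74.1°] dwell: s stays 29.0000
seg 3 [74.1°–126°] cycloidal, h=6: full span → s += 6 → s = 35.0000
seg 4 [126°–185.3°] uniform, h=17: θ=166.9° here. β=40.9, B=59.3. 17·40.9/59.3 = 11.7251 → s = 46.7251
radial distance = base radius + s = 21 + 46.7251 = 67.7251

67.7251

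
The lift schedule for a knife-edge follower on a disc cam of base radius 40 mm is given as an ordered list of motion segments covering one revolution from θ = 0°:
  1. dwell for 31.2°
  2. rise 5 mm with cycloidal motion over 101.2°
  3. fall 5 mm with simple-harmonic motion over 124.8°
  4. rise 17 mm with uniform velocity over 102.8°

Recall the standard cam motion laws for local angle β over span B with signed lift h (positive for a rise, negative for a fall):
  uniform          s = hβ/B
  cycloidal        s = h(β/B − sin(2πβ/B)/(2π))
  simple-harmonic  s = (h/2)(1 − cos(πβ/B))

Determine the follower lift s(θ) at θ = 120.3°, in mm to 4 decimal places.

seg 1 [0°–31.2°] dwell: s stays 0.0000
seg 2 [31.2°–132.4°] cycloidal, h=5: θ=120.3° here. β=89.1, B=101.2. 5·(0.8804 − sin(2π·0.8804)/(2π)) = 4.9453 → s = 4.9453

4.9453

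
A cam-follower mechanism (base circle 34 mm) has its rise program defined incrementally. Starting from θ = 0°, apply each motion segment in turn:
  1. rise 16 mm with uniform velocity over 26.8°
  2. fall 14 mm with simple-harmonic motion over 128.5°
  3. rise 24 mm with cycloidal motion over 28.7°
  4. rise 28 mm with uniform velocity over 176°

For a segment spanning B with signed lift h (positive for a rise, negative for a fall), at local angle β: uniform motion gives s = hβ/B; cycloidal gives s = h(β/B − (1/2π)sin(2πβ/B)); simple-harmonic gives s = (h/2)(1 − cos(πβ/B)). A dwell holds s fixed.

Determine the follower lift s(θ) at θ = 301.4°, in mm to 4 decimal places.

seg 1 [0°–26.8°] uniform, h=16: full span → s += 16 → s = 16.0000
seg 2 [26.8°–155.3°] simple-harmonic, h=-14: full span → s += -14 → s = 2.0000
seg 3 [155.3°–184°] cycloidal, h=24: full span → s += 24 → s = 26.0000
seg 4 [184°–360°] uniform, h=28: θ=301.4° here. β=117.4, B=176. 28·117.4/176 = 18.6773 → s = 44.6773

44.6773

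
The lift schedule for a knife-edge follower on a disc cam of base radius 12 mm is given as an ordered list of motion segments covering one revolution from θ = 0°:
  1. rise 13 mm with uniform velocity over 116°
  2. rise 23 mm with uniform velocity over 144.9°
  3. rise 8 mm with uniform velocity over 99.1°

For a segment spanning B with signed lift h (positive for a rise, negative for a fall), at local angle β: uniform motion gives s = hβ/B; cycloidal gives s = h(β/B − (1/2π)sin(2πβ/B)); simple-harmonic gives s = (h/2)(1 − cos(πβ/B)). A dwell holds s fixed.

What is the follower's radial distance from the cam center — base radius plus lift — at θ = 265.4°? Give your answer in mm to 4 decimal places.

seg 1 [0°–116°] uniform, h=13: full span → s += 13 → s = 13.0000
seg 2 [116°–260.9°] uniform, h=23: full span → s += 23 → s = 36.0000
seg 3 [260.9°–360°] uniform, h=8: θ=265.4° here. β=4.5, B=99.1. 8·4.5/99.1 = 0.3633 → s = 36.3633
radial distance = base radius + s = 12 + 36.3633 = 48.3633

48.3633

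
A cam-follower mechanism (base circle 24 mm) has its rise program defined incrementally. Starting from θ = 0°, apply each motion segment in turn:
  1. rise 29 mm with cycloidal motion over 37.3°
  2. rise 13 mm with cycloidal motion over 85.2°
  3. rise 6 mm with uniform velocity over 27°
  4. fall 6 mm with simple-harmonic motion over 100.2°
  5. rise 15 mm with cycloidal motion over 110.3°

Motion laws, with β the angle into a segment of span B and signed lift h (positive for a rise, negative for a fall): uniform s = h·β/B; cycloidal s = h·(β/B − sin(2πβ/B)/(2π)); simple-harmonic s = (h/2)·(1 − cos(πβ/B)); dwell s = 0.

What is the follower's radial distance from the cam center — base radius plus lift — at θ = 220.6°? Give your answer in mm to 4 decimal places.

seg 1 [0°–37.3°] cycloidal, h=29: full span → s += 29 → s = 29.0000
seg 2 [37.3°–122.5°] cycloidal, h=13: full span → s += 13 → s = 42.0000
seg 3 [122.5°–149.5°] uniform, h=6: full span → s += 6 → s = 48.0000
seg 4 [149.5°–249.7°] simple-harmonic, h=-6: θ=220.6° here. β=71.1, B=100.2. -6/2·(1 − cos(π·0.7096)) = -4.8356 → s = 43.1644
radial distance = base radius + s = 24 + 43.1644 = 67.1644

67.1644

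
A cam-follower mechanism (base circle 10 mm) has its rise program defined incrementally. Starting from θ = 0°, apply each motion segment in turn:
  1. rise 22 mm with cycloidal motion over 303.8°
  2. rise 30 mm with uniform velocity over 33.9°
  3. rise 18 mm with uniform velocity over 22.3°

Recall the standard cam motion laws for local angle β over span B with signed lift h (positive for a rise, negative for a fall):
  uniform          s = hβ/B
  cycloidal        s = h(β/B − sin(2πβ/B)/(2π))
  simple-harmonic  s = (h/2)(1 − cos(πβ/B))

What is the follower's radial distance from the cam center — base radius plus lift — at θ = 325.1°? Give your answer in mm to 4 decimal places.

seg 1 [0°–303.8°] cycloidal, h=22: full span → s += 22 → s = 22.0000
seg 2 [303.8°–337.7°] uniform, h=30: θ=325.1° here. β=21.3, B=33.9. 30·21.3/33.9 = 18.8496 → s = 40.8496
radial distance = base radius + s = 10 + 40.8496 = 50.8496

50.8496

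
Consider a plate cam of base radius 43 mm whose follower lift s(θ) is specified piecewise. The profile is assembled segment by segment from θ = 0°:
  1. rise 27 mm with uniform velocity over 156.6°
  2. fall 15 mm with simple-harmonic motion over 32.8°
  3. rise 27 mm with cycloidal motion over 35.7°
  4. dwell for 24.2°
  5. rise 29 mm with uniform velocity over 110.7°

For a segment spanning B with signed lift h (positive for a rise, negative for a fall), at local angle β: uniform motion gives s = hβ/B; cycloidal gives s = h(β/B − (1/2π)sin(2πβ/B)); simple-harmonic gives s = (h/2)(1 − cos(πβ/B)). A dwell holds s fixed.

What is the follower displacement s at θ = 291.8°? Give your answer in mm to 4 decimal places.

seg 1 [0°–156.6°] uniform, h=27: full span → s += 27 → s = 27.0000
seg 2 [156.6°–189.4°] simple-harmonic, h=-15: full span → s += -15 → s = 12.0000
seg 3 [189.4°–225.1°] cycloidal, h=27: full span → s += 27 → s = 39.0000
seg 4 [225.1°–249.3°] dwell: s stays 39.0000
seg 5 [249.3°–360°] uniform, h=29: θ=291.8° here. β=42.5, B=110.7. 29·42.5/110.7 = 11.1337 → s = 50.1337

50.1337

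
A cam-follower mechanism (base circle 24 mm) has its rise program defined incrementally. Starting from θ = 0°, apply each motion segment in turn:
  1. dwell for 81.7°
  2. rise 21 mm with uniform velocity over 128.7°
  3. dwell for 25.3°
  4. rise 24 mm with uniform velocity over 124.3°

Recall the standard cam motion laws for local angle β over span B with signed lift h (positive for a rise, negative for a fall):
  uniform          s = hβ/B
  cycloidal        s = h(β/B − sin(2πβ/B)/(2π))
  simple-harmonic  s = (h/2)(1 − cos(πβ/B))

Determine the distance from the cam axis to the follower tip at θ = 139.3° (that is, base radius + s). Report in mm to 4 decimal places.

seg 1 [0°–81.7°] dwell: s stays 0.0000
seg 2 [81.7°–210.4°] uniform, h=21: θ=139.3° here. β=57.6, B=128.7. 21·57.6/128.7 = 9.3986 → s = 9.3986
radial distance = base radius + s = 24 + 9.3986 = 33.3986

33.3986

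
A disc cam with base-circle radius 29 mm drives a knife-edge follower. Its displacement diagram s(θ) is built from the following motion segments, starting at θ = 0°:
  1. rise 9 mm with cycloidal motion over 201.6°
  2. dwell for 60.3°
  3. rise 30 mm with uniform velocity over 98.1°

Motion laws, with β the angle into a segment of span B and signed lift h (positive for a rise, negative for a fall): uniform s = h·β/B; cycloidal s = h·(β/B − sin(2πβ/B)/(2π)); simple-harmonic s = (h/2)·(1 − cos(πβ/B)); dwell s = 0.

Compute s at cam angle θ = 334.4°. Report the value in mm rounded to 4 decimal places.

seg 1 [0°–201.6°] cycloidal, h=9: full span → s += 9 → s = 9.0000
seg 2 [201.6°–261.9°] dwell: s stays 9.0000
seg 3 [261.9°–360°] uniform, h=30: θ=334.4° here. β=72.5, B=98.1. 30·72.5/98.1 = 22.1713 → s = 31.1713

31.1713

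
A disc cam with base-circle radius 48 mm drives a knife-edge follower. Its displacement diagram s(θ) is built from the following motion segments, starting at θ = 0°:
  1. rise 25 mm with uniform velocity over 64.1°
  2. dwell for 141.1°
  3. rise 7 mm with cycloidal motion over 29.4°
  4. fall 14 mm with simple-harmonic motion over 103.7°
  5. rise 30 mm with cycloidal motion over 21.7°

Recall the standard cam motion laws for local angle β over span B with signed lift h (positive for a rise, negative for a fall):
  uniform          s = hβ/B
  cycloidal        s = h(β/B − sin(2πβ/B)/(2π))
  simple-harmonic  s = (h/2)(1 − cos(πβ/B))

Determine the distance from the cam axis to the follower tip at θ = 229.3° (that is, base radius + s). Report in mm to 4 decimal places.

seg 1 [0°–64.1°] uniform, h=25: full span → s += 25 → s = 25.0000
seg 2 [64.1°–205.2°] dwell: s stays 25.0000
seg 3 [205.2°–234.6°] cycloidal, h=7: θ=229.3° here. β=24.1, B=29.4. 7·(0.8197 − sin(2π·0.8197)/(2π)) = 6.7470 → s = 31.7470
radial distance = base radius + s = 48 + 31.7470 = 79.7470

79.7470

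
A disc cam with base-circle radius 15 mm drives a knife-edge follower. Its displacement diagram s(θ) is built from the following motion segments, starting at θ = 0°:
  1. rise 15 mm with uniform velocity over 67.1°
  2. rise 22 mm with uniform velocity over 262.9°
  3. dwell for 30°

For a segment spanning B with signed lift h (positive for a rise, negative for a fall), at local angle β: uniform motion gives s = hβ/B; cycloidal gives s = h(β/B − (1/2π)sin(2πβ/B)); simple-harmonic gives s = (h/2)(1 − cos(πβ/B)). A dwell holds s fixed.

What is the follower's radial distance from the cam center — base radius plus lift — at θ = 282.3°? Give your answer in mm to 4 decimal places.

seg 1 [0°–67.1°] uniform, h=15: full span → s += 15 → s = 15.0000
seg 2 [67.1°–330°] uniform, h=22: θ=282.3° here. β=215.2, B=262.9. 22·215.2/262.9 = 18.0084 → s = 33.0084
radial distance = base radius + s = 15 + 33.0084 = 48.0084

48.0084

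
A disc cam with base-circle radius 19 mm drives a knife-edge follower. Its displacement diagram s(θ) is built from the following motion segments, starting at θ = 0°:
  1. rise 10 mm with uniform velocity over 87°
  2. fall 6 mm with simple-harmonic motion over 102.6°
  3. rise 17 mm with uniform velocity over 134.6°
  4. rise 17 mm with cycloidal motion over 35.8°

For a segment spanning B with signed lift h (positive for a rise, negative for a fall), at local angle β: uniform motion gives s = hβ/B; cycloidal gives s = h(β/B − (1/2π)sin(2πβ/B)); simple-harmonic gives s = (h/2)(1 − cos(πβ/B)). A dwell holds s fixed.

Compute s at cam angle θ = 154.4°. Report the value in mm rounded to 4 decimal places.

seg 1 [0°–87°] uniform, h=10: full span → s += 10 → s = 10.0000
seg 2 [87°–189.6°] simple-harmonic, h=-6: θ=154.4° here. β=67.4, B=102.6. -6/2·(1 − cos(π·0.6569)) = -4.4198 → s = 5.5802

5.5802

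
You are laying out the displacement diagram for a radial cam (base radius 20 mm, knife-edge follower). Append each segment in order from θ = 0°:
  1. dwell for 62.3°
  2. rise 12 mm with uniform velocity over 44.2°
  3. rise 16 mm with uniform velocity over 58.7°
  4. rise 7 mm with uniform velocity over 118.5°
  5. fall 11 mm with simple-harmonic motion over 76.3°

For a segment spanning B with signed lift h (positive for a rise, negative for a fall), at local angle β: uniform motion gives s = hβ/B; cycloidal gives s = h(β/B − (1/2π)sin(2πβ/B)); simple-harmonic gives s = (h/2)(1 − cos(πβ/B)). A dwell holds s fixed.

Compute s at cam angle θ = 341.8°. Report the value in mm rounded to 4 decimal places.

seg 1 [0°–62.3°] dwell: s stays 0.0000
seg 2 [62.3°–106.5°] uniform, h=12: full span → s += 12 → s = 12.0000
seg 3 [106.5°–165.2°] uniform, h=16: full span → s += 16 → s = 28.0000
seg 4 [165.2°–283.7°] uniform, h=7: full span → s += 7 → s = 35.0000
seg 5 [283.7°–360°] simple-harmonic, h=-11: θ=341.8° here. β=58.1, B=76.3. -11/2·(1 − cos(π·0.7615)) = -9.5266 → s = 25.4734

25.4734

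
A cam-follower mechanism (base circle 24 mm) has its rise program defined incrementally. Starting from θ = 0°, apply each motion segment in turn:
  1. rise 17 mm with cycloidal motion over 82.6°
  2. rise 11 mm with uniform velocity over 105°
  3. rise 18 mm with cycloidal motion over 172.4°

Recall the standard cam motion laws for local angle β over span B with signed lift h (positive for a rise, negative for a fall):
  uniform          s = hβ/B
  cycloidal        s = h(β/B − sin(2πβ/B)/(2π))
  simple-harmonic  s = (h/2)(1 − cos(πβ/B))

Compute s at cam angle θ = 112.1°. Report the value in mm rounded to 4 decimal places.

seg 1 [0°–82.6°] cycloidal, h=17: full span → s += 17 → s = 17.0000
seg 2 [82.6°–187.6°] uniform, h=11: θ=112.1° here. β=29.5, B=105. 11·29.5/105 = 3.0905 → s = 20.0905

20.0905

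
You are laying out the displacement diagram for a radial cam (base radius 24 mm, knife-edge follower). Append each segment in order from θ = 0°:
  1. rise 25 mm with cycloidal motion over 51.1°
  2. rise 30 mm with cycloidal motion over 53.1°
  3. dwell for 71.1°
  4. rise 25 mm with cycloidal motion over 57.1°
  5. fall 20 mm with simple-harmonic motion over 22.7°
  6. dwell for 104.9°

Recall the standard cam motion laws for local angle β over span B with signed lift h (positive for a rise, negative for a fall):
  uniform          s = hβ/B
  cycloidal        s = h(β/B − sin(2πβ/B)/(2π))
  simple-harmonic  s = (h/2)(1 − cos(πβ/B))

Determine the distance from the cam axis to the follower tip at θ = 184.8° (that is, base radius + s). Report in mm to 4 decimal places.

seg 1 [0°–51.1°] cycloidal, h=25: full span → s += 25 → s = 25.0000
seg 2 [51.1°–104.2°] cycloidal, h=30: full span → s += 30 → s = 55.0000
seg 3 [104.2°–175.3°] dwell: s stays 55.0000
seg 4 [175.3°–232.4°] cycloidal, h=25: θ=184.8° here. β=9.5, B=57.1. 25·(0.1664 − sin(2π·0.1664)/(2π)) = 0.7172 → s = 55.7172
radial distance = base radius + s = 24 + 55.7172 = 79.7172

79.7172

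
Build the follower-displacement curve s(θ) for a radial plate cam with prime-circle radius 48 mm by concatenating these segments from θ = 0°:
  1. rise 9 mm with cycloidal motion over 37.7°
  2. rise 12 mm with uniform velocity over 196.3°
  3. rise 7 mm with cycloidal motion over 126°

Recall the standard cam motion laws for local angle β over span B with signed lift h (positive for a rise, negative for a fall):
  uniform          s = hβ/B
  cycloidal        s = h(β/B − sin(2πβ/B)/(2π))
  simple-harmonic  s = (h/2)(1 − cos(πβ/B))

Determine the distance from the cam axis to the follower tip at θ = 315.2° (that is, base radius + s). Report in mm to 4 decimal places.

seg 1 [0°–37.7°] cycloidal, h=9: full span → s += 9 → s = 9.0000
seg 2 [37.7°–234°] uniform, h=12: full span → s += 12 → s = 21.0000
seg 3 [234°–360°] cycloidal, h=7: θ=315.2° here. β=81.2, B=126. 7·(0.6444 − sin(2π·0.6444)/(2π)) = 5.3890 → s = 26.3890
radial distance = base radius + s = 48 + 26.3890 = 74.3890

74.3890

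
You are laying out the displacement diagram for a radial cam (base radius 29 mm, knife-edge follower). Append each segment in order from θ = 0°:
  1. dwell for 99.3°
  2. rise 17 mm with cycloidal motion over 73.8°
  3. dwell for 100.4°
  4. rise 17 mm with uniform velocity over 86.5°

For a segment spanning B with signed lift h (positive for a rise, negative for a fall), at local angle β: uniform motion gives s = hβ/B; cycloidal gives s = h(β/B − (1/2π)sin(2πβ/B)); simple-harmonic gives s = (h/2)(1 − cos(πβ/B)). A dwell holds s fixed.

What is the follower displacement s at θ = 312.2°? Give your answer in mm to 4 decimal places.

seg 1 [0°–99.3°] dwell: s stays 0.0000
seg 2 [99.3°–173.1°] cycloidal, h=17: full span → s += 17 → s = 17.0000
seg 3 [173.1°–273.5°] dwell: s stays 17.0000
seg 4 [273.5°–360°] uniform, h=17: θ=312.2° here. β=38.7, B=86.5. 17·38.7/86.5 = 7.6058 → s = 24.6058

24.6058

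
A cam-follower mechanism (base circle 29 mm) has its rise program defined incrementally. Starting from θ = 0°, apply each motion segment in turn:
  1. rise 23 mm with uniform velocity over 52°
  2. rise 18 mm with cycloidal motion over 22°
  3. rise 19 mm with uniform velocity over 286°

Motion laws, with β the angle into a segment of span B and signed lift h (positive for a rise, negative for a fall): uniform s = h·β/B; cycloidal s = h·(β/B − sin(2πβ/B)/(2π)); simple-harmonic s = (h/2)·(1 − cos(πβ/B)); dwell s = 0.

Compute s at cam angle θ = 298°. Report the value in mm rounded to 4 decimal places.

seg 1 [0°–52°] uniform, h=23: full span → s += 23 → s = 23.0000
seg 2 [52°–74°] cycloidal, h=18: full span → s += 18 → s = 41.0000
seg 3 [74°–360°] uniform, h=19: θ=298° here. β=224, B=286. 19·224/286 = 14.8811 → s = 55.8811

55.8811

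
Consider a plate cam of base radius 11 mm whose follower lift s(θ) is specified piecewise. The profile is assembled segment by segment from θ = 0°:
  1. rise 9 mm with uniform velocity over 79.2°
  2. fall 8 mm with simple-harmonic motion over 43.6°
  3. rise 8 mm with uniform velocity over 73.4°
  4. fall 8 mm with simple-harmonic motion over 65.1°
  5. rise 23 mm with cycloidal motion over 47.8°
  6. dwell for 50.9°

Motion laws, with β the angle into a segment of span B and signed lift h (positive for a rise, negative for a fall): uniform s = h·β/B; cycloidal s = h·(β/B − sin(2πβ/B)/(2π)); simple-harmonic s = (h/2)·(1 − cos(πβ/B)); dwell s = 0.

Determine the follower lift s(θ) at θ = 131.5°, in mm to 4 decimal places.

seg 1 [0°–79.2°] uniform, h=9: full span → s += 9 → s = 9.0000
seg 2 [79.2°–122.8°] simple-harmonic, h=-8: full span → s += -8 → s = 1.0000
seg 3 [122.8°–196.2°] uniform, h=8: θ=131.5° here. β=8.7, B=73.4. 8·8.7/73.4 = 0.9482 → s = 1.9482

1.9482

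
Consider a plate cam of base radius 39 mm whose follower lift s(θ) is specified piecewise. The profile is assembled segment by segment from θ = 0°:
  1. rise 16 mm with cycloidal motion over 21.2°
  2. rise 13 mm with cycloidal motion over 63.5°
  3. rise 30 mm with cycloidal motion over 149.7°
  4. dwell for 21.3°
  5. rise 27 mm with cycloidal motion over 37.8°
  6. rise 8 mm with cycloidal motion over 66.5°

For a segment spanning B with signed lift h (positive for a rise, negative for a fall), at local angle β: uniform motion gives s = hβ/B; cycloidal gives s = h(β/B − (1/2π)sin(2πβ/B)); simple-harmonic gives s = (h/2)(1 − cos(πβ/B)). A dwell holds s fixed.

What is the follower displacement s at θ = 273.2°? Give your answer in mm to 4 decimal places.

seg 1 [0°–21.2°] cycloidal, h=16: full span → s += 16 → s = 16.0000
seg 2 [21.2°–84.7°] cycloidal, h=13: full span → s += 13 → s = 29.0000
seg 3 [84.7°–234.4°] cycloidal, h=30: full span → s += 30 → s = 59.0000
seg 4 [234.4°–255.7°] dwell: s stays 59.0000
seg 5 [255.7°–293.5°] cycloidal, h=27: θ=273.2° here. β=17.5, B=37.8. 27·(0.4630 − sin(2π·0.4630)/(2π)) = 11.5090 → s = 70.5090

70.5090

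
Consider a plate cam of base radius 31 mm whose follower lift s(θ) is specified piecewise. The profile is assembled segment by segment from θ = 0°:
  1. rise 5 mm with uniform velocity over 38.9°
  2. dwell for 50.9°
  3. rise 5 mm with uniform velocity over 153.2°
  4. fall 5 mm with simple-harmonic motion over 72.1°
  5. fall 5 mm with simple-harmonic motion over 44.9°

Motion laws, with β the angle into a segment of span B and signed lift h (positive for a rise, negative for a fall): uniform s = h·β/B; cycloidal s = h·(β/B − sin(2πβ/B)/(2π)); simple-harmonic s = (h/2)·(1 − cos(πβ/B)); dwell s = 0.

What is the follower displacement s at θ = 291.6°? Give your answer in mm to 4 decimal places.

seg 1 [0°–38.9°] uniform, h=5: full span → s += 5 → s = 5.0000
seg 2 [38.9°–89.8°] dwell: s stays 5.0000
seg 3 [89.8°–243°] uniform, h=5: full span → s += 5 → s = 10.0000
seg 4 [243°–315.1°] simple-harmonic, h=-5: θ=291.6° here. β=48.6, B=72.1. -5/2·(1 − cos(π·0.6741)) = -3.8000 → s = 6.2000

6.2000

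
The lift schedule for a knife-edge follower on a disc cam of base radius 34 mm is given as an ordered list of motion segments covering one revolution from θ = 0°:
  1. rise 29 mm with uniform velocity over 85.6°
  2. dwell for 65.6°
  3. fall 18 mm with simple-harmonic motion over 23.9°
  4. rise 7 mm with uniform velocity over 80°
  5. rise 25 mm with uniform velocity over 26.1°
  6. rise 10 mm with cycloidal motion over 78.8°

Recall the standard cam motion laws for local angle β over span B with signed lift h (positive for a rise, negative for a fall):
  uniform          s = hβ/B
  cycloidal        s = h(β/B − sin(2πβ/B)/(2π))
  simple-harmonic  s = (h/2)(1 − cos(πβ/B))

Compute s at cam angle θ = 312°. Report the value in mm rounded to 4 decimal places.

seg 1 [0°–85.6°] uniform, h=29: full span → s += 29 → s = 29.0000
seg 2 [85.6°–151.2°] dwell: s stays 29.0000
seg 3 [151.2°–175.1°] simple-harmonic, h=-18: full span → s += -18 → s = 11.0000
seg 4 [175.1°–255.1°] uniform, h=7: full span → s += 7 → s = 18.0000
seg 5 [255.1°–281.2°] uniform, h=25: full span → s += 25 → s = 43.0000
seg 6 [281.2°–360°] cycloidal, h=10: θ=312° here. β=30.8, B=78.8. 10·(0.3909 − sin(2π·0.3909)/(2π)) = 2.9008 → s = 45.9008

45.9008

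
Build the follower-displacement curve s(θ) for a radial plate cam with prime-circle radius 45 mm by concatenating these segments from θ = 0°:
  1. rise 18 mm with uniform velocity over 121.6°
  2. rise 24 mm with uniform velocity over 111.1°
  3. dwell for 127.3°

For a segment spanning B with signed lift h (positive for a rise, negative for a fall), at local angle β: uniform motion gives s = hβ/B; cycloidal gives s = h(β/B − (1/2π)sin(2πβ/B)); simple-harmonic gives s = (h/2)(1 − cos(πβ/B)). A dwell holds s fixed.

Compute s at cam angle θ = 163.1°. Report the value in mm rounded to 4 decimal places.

seg 1 [0°–121.6°] uniform, h=18: full span → s += 18 → s = 18.0000
seg 2 [121.6°–232.7°] uniform, h=24: θ=163.1° here. β=41.5, B=111.1. 24·41.5/111.1 = 8.9649 → s = 26.9649

26.9649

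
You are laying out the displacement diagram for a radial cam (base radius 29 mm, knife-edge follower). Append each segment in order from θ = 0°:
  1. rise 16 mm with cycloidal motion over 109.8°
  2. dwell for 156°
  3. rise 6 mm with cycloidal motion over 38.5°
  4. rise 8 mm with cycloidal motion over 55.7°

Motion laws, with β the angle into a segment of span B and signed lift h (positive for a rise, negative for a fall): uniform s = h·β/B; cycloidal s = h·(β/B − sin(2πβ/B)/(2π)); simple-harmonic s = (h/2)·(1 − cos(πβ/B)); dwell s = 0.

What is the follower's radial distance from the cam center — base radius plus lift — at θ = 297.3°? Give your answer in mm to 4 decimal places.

seg 1 [0°–109.8°] cycloidal, h=16: full span → s += 16 → s = 16.0000
seg 2 [109.8°–265.8°] dwell: s stays 16.0000
seg 3 [265.8°–304.3°] cycloidal, h=6: θ=297.3° here. β=31.5, B=38.5. 6·(0.8182 − sin(2π·0.8182)/(2π)) = 5.7777 → s = 21.7777
radial distance = base radius + s = 29 + 21.7777 = 50.7777

50.7777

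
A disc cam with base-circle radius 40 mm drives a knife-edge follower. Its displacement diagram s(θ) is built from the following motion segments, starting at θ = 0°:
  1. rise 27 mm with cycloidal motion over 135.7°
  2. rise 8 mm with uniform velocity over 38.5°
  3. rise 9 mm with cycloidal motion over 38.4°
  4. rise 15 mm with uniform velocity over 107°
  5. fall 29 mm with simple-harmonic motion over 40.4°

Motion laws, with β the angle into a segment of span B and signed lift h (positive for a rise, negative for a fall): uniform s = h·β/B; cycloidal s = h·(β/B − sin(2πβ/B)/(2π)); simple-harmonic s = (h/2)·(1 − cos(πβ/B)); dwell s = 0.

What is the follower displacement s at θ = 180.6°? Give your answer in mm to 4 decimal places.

seg 1 [0°–135.7°] cycloidal, h=27: full span → s += 27 → s = 27.0000
seg 2 [135.7°–174.2°] uniform, h=8: full span → s += 8 → s = 35.0000
seg 3 [174.2°–212.6°] cycloidal, h=9: θ=180.6° here. β=6.4, B=38.4. 9·(0.1667 − sin(2π·0.1667)/(2π)) = 0.2595 → s = 35.2595

35.2595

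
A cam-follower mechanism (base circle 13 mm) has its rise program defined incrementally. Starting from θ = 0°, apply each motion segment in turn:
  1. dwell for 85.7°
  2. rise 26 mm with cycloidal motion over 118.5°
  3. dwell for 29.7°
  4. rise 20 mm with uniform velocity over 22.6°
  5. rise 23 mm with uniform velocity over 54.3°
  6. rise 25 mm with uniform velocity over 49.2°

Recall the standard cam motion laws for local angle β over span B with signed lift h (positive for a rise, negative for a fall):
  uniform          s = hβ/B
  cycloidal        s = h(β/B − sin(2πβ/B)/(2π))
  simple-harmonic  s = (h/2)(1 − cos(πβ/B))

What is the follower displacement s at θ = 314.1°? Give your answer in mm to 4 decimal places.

seg 1 [0°–85.7°] dwell: s stays 0.0000
seg 2 [85.7°–204.2°] cycloidal, h=26: full span → s += 26 → s = 26.0000
seg 3 [204.2°–233.9°] dwell: s stays 26.0000
seg 4 [233.9°–256.5°] uniform, h=20: full span → s += 20 → s = 46.0000
seg 5 [256.5°–310.8°] uniform, h=23: full span → s += 23 → s = 69.0000
seg 6 [310.8°–360°] uniform, h=25: θ=314.1° here. β=3.3, B=49.2. 25·3.3/49.2 = 1.6768 → s = 70.6768

70.6768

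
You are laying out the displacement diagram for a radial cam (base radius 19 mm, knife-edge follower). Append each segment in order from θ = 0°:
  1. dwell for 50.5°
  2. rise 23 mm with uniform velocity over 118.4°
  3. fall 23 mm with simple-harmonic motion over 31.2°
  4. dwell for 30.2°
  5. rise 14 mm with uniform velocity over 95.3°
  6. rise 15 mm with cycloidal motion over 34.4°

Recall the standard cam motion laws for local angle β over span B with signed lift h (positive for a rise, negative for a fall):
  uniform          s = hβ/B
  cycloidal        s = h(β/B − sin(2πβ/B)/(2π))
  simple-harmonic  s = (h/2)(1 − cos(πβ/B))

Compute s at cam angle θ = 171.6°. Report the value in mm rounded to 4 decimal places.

seg 1 [0°–50.5°] dwell: s stays 0.0000
seg 2 [50.5°–168.9°] uniform, h=23: full span → s += 23 → s = 23.0000
seg 3 [168.9°–200.1°] simple-harmonic, h=-23: θ=171.6° here. β=2.7, B=31.2. -23/2·(1 − cos(π·0.0865)) = -0.4224 → s = 22.5776

22.5776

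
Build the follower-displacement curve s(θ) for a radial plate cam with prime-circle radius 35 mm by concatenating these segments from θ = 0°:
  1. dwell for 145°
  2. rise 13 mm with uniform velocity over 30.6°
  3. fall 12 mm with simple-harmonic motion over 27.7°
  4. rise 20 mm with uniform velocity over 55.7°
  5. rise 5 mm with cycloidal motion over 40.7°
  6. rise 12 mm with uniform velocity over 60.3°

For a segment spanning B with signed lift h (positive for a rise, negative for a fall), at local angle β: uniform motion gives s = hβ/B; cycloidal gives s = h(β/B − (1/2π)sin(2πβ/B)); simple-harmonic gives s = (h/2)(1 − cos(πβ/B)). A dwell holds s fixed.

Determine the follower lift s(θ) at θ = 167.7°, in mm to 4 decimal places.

seg 1 [0°–145°] dwell: s stays 0.0000
seg 2 [145°–175.6°] uniform, h=13: θ=167.7° here. β=22.7, B=30.6. 13·22.7/30.6 = 9.6438 → s = 9.6438

9.6438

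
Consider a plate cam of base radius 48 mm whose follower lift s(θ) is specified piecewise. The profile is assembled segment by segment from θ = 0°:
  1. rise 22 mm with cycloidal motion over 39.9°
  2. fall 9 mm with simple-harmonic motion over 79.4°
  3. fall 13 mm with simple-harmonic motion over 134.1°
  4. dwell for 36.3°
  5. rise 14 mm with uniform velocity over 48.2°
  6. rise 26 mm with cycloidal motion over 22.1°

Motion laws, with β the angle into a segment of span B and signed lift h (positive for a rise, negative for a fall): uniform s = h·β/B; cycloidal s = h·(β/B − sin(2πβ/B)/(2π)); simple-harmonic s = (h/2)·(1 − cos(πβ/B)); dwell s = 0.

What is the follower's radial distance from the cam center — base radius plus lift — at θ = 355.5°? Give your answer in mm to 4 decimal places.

seg 1 [0°–39.9°] cycloidal, h=22: full span → s += 22 → s = 22.0000
seg 2 [39.9°–119.3°] simple-harmonic, h=-9: full span → s += -9 → s = 13.0000
seg 3 [119.3°–253.4°] simple-harmonic, h=-13: full span → s += -13 → s = 0.0000
seg 4 [253.4°–289.7°] dwell: s stays 0.0000
seg 5 [289.7°–337.9°] uniform, h=14: full span → s += 14 → s = 14.0000
seg 6 [337.9°–360°] cycloidal, h=26: θ=355.5° here. β=17.6, B=22.1. 26·(0.7964 − sin(2π·0.7964)/(2π)) = 24.6694 → s = 38.6694
radial distance = base radius + s = 48 + 38.6694 = 86.6694

86.6694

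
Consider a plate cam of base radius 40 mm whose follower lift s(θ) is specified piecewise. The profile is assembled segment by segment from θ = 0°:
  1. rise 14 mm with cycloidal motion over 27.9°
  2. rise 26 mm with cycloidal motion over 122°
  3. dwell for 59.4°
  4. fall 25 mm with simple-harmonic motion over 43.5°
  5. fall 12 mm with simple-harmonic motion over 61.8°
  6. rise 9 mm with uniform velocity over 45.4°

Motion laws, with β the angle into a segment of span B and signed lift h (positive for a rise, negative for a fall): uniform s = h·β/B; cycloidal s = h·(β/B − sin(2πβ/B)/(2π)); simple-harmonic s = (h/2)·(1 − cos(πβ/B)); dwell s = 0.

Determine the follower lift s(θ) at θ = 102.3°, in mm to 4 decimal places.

seg 1 [0°–27.9°] cycloidal, h=14: full span → s += 14 → s = 14.0000
seg 2 [27.9°–149.9°] cycloidal, h=26: θ=102.3° here. β=74.4, B=122. 26·(0.6098 − sin(2π·0.6098)/(2π)) = 18.4901 → s = 32.4901

32.4901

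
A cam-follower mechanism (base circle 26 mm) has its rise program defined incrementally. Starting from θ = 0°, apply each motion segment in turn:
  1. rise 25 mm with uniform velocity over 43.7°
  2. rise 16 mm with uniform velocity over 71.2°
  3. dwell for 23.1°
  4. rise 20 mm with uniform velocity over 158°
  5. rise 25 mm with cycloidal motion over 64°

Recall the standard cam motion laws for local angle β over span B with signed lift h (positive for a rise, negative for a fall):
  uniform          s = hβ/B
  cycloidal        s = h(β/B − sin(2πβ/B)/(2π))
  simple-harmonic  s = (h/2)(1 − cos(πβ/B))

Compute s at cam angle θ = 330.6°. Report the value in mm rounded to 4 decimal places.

seg 1 [0°–43.7°] uniform, h=25: full span → s += 25 → s = 25.0000
seg 2 [43.7°–114.9°] uniform, h=16: full span → s += 16 → s = 41.0000
seg 3 [114.9°–138°] dwell: s stays 41.0000
seg 4 [138°–296°] uniform, h=20: full span → s += 20 → s = 61.0000
seg 5 [296°–360°] cycloidal, h=25: θ=330.6° here. β=34.6, B=64. 25·(0.5406 − sin(2π·0.5406)/(2π)) = 14.5203 → s = 75.5203

75.5203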